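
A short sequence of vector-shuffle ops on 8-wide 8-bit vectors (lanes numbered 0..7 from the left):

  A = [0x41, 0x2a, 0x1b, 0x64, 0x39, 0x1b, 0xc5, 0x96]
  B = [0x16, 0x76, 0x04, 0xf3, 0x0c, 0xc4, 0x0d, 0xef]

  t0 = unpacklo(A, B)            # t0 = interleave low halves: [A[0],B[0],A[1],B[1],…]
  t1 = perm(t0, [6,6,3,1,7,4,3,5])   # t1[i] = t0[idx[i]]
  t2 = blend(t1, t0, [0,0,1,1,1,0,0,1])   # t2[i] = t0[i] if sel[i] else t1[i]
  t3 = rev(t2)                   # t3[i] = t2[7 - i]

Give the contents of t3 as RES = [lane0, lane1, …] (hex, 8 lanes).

RES = [0xf3, 0x76, 0x1b, 0x1b, 0x76, 0x2a, 0x64, 0x64]

→ t0 |41|16|2a|76|1b|04|64|f3|
→ t1 |64|64|76|16|f3|1b|76|04|
→ t2 |64|64|2a|76|1b|1b|76|f3|
→ t3 |f3|76|1b|1b|76|2a|64|64|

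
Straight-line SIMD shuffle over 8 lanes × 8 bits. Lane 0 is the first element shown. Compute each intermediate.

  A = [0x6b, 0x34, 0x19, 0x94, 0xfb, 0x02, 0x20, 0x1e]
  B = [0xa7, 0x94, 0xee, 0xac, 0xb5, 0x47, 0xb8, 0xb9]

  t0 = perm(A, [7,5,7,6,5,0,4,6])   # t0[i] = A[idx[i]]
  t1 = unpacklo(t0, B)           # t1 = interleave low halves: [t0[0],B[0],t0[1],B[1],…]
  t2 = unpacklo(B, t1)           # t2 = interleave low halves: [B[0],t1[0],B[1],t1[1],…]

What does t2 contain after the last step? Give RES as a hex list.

  t0: 1e 02 1e 20 02 6b fb 20
  t1: 1e a7 02 94 1e ee 20 ac
  t2: a7 1e 94 a7 ee 02 ac 94

RES = [0xa7, 0x1e, 0x94, 0xa7, 0xee, 0x02, 0xac, 0x94]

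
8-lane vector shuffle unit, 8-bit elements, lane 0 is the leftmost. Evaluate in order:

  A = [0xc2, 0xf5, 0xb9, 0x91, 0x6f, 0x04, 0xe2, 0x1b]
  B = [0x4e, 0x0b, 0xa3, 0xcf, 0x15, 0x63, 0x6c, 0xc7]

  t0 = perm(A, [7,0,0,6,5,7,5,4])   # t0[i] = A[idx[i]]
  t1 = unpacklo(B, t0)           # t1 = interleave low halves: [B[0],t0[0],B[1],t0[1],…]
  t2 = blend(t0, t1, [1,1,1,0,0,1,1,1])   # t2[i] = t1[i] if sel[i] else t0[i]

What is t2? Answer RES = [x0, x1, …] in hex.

RES = [0x4e, 0x1b, 0x0b, 0xe2, 0x04, 0xc2, 0xcf, 0xe2]

  t0: 1b c2 c2 e2 04 1b 04 6f
  t1: 4e 1b 0b c2 a3 c2 cf e2
  t2: 4e 1b 0b e2 04 c2 cf e2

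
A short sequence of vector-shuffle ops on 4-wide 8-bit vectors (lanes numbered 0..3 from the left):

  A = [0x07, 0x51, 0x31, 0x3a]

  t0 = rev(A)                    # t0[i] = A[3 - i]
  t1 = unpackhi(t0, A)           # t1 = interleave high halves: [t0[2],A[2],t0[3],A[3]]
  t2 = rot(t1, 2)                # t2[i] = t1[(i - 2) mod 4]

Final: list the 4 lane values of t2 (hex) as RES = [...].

RES = [ 0x07  0x3a  0x51  0x31 ]

  t0: 3a 31 51 07
  t1: 51 31 07 3a
  t2: 07 3a 51 31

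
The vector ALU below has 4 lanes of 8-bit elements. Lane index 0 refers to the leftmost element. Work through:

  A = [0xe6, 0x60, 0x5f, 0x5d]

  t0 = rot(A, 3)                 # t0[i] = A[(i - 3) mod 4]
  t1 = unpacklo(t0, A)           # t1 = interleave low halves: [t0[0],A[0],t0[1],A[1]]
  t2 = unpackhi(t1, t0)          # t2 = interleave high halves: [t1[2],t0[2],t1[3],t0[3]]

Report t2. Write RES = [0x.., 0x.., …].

RES = [0x5f, 0x5d, 0x60, 0xe6]

→ t0 |60|5f|5d|e6|
→ t1 |60|e6|5f|60|
→ t2 |5f|5d|60|e6|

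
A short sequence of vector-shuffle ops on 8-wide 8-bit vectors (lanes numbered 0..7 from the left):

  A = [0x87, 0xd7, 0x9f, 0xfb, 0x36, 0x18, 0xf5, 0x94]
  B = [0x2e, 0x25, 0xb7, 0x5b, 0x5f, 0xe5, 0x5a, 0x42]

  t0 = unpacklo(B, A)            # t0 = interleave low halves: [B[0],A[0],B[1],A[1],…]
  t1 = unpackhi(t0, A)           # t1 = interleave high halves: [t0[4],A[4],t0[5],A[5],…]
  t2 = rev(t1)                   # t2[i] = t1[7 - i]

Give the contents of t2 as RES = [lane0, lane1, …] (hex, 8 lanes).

→ t0 |2e|87|25|d7|b7|9f|5b|fb|
→ t1 |b7|36|9f|18|5b|f5|fb|94|
→ t2 |94|fb|f5|5b|18|9f|36|b7|

RES = [0x94, 0xfb, 0xf5, 0x5b, 0x18, 0x9f, 0x36, 0xb7]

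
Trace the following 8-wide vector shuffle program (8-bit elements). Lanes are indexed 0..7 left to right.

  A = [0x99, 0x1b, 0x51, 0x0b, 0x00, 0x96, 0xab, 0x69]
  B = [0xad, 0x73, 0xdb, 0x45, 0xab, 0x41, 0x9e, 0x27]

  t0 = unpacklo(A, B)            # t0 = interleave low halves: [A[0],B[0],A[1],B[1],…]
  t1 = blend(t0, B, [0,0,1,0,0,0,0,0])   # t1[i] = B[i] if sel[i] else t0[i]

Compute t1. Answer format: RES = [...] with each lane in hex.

t0 = [0x99, 0xad, 0x1b, 0x73, 0x51, 0xdb, 0x0b, 0x45]
t1 = [0x99, 0xad, 0xdb, 0x73, 0x51, 0xdb, 0x0b, 0x45]

RES = [ 0x99  0xad  0xdb  0x73  0x51  0xdb  0x0b  0x45 ]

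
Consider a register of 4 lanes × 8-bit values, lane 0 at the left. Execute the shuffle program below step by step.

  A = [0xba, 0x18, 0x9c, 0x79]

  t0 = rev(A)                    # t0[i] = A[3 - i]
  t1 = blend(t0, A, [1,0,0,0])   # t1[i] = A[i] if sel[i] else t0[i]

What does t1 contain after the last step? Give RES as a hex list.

RES = [ 0xba  0x9c  0x18  0xba ]

→ t0 |79|9c|18|ba|
→ t1 |ba|9c|18|ba|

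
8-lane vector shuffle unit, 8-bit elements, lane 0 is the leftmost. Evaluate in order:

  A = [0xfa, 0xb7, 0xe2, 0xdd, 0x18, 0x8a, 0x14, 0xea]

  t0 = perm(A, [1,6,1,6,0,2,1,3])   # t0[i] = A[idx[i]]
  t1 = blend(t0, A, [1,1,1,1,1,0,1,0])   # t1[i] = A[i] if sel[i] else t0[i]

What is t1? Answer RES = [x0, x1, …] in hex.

RES = [ 0xfa  0xb7  0xe2  0xdd  0x18  0xe2  0x14  0xdd ]

→ t0 |b7|14|b7|14|fa|e2|b7|dd|
→ t1 |fa|b7|e2|dd|18|e2|14|dd|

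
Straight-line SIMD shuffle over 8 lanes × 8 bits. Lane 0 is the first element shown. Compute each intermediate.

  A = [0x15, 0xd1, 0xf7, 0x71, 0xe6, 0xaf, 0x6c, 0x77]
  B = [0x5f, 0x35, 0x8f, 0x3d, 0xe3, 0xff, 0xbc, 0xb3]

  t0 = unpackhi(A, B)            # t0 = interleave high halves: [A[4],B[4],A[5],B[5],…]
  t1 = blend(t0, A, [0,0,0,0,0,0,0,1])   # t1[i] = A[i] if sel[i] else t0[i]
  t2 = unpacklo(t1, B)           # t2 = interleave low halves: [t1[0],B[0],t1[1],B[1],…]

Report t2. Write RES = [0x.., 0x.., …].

RES = [0xe6, 0x5f, 0xe3, 0x35, 0xaf, 0x8f, 0xff, 0x3d]

t0 = [0xe6, 0xe3, 0xaf, 0xff, 0x6c, 0xbc, 0x77, 0xb3]
t1 = [0xe6, 0xe3, 0xaf, 0xff, 0x6c, 0xbc, 0x77, 0x77]
t2 = [0xe6, 0x5f, 0xe3, 0x35, 0xaf, 0x8f, 0xff, 0x3d]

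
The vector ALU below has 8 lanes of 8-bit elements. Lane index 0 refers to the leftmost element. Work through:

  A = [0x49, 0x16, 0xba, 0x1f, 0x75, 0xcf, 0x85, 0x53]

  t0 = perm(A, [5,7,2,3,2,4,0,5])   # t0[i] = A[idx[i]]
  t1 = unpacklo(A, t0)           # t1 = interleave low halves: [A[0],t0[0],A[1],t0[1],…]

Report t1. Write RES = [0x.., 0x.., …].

  t0: cf 53 ba 1f ba 75 49 cf
  t1: 49 cf 16 53 ba ba 1f 1f

RES = [0x49, 0xcf, 0x16, 0x53, 0xba, 0xba, 0x1f, 0x1f]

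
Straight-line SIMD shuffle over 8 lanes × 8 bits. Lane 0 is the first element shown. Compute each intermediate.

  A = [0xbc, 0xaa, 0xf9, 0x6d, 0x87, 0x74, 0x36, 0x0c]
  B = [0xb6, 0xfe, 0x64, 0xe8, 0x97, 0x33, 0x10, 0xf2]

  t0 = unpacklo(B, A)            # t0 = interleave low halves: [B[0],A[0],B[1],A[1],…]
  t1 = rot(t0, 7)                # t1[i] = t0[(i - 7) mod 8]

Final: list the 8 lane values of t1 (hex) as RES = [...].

  t0: b6 bc fe aa 64 f9 e8 6d
  t1: bc fe aa 64 f9 e8 6d b6

RES = [0xbc, 0xfe, 0xaa, 0x64, 0xf9, 0xe8, 0x6d, 0xb6]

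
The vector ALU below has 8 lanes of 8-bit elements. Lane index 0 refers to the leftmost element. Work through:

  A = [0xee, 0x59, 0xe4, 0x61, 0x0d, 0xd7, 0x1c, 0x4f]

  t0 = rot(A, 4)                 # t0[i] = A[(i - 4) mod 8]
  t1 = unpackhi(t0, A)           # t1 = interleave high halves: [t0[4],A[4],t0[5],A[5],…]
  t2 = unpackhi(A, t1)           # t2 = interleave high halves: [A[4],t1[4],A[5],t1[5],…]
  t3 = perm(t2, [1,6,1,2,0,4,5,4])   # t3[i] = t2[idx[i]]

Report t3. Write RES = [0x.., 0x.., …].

RES = [0xe4, 0x4f, 0xe4, 0xd7, 0x0d, 0x1c, 0x61, 0x1c]

t0 = [0x0d, 0xd7, 0x1c, 0x4f, 0xee, 0x59, 0xe4, 0x61]
t1 = [0xee, 0x0d, 0x59, 0xd7, 0xe4, 0x1c, 0x61, 0x4f]
t2 = [0x0d, 0xe4, 0xd7, 0x1c, 0x1c, 0x61, 0x4f, 0x4f]
t3 = [0xe4, 0x4f, 0xe4, 0xd7, 0x0d, 0x1c, 0x61, 0x1c]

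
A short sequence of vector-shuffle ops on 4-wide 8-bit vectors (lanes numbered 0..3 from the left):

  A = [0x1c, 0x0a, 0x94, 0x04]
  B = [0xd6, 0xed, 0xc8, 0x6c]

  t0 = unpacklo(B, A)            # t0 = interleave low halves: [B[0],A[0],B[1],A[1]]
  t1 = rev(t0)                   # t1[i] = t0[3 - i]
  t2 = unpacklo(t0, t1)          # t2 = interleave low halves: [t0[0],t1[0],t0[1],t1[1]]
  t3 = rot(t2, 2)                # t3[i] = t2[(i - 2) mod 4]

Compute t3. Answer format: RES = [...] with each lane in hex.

  t0: d6 1c ed 0a
  t1: 0a ed 1c d6
  t2: d6 0a 1c ed
  t3: 1c ed d6 0a

RES = [ 0x1c  0xed  0xd6  0x0a ]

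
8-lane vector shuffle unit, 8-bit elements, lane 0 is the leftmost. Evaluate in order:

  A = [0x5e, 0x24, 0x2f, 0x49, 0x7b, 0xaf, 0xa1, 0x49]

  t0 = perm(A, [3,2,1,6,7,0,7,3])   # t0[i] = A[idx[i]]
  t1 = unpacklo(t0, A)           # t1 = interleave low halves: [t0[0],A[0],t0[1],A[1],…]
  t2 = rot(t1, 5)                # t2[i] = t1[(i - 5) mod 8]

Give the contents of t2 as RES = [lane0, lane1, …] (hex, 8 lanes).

RES = [0x24, 0x24, 0x2f, 0xa1, 0x49, 0x49, 0x5e, 0x2f]

  t0: 49 2f 24 a1 49 5e 49 49
  t1: 49 5e 2f 24 24 2f a1 49
  t2: 24 24 2f a1 49 49 5e 2f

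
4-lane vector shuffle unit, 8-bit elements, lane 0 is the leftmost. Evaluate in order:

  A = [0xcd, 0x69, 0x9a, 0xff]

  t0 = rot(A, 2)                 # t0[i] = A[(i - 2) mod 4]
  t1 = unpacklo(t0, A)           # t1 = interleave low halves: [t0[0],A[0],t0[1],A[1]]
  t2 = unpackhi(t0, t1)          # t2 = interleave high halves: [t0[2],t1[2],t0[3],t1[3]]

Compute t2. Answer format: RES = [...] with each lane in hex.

RES = [0xcd, 0xff, 0x69, 0x69]

→ t0 |9a|ff|cd|69|
→ t1 |9a|cd|ff|69|
→ t2 |cd|ff|69|69|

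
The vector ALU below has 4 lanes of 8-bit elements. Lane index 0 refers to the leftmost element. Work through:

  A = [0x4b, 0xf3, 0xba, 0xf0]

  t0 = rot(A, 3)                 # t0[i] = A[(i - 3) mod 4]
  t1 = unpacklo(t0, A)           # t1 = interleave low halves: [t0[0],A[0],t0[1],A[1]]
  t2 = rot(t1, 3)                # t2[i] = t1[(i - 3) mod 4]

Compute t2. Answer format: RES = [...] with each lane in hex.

RES = [ 0x4b  0xba  0xf3  0xf3 ]

t0 = [0xf3, 0xba, 0xf0, 0x4b]
t1 = [0xf3, 0x4b, 0xba, 0xf3]
t2 = [0x4b, 0xba, 0xf3, 0xf3]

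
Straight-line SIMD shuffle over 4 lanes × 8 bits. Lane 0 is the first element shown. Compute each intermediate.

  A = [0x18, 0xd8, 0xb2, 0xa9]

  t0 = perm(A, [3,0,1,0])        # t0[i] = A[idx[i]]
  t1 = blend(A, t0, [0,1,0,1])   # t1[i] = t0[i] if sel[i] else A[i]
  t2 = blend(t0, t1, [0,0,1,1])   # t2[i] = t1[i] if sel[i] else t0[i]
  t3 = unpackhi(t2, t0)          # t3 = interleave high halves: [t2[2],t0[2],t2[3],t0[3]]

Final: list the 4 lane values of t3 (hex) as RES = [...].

→ t0 |a9|18|d8|18|
→ t1 |18|18|b2|18|
→ t2 |a9|18|b2|18|
→ t3 |b2|d8|18|18|

RES = [0xb2, 0xd8, 0x18, 0x18]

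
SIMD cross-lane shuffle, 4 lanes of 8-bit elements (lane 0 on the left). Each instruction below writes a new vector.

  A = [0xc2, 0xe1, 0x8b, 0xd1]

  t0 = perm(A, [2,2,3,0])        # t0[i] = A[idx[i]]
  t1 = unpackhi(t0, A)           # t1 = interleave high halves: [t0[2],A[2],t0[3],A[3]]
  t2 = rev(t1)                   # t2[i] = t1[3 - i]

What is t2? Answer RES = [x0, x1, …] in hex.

RES = [ 0xd1  0xc2  0x8b  0xd1 ]

  t0: 8b 8b d1 c2
  t1: d1 8b c2 d1
  t2: d1 c2 8b d1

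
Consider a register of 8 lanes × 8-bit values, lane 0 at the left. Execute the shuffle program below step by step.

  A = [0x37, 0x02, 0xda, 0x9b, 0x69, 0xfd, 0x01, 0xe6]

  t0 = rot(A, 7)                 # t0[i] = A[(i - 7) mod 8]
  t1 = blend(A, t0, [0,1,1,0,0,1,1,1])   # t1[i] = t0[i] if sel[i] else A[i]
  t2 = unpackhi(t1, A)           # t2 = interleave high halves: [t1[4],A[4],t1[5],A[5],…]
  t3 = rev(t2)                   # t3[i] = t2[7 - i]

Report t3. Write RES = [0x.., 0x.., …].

t0 = [0x02, 0xda, 0x9b, 0x69, 0xfd, 0x01, 0xe6, 0x37]
t1 = [0x37, 0xda, 0x9b, 0x9b, 0x69, 0x01, 0xe6, 0x37]
t2 = [0x69, 0x69, 0x01, 0xfd, 0xe6, 0x01, 0x37, 0xe6]
t3 = [0xe6, 0x37, 0x01, 0xe6, 0xfd, 0x01, 0x69, 0x69]

RES = [0xe6, 0x37, 0x01, 0xe6, 0xfd, 0x01, 0x69, 0x69]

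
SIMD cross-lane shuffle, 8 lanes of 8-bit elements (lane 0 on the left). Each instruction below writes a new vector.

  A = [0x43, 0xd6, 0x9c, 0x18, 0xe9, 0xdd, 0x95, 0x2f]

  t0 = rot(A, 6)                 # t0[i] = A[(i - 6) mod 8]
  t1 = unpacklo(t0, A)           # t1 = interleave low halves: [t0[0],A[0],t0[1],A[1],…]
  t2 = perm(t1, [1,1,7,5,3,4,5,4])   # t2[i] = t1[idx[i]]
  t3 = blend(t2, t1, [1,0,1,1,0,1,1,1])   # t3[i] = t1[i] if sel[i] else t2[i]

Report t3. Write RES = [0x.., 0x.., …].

→ t0 |9c|18|e9|dd|95|2f|43|d6|
→ t1 |9c|43|18|d6|e9|9c|dd|18|
→ t2 |43|43|18|9c|d6|e9|9c|e9|
→ t3 |9c|43|18|d6|d6|9c|dd|18|

RES = [0x9c, 0x43, 0x18, 0xd6, 0xd6, 0x9c, 0xdd, 0x18]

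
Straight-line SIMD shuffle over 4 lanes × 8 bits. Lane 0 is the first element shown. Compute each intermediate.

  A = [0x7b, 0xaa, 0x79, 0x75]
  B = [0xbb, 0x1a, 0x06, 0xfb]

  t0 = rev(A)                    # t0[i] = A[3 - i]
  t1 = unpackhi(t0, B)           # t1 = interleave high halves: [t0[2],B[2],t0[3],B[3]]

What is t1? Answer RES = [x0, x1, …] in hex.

RES = [0xaa, 0x06, 0x7b, 0xfb]

  t0: 75 79 aa 7b
  t1: aa 06 7b fb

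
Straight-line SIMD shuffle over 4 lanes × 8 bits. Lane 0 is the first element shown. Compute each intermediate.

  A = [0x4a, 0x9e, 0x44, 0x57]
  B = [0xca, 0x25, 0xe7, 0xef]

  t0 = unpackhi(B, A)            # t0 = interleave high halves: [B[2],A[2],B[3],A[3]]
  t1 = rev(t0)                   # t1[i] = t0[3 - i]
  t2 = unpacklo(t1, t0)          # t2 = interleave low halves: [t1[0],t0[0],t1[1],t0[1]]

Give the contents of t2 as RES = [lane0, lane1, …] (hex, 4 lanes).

→ t0 |e7|44|ef|57|
→ t1 |57|ef|44|e7|
→ t2 |57|e7|ef|44|

RES = [ 0x57  0xe7  0xef  0x44 ]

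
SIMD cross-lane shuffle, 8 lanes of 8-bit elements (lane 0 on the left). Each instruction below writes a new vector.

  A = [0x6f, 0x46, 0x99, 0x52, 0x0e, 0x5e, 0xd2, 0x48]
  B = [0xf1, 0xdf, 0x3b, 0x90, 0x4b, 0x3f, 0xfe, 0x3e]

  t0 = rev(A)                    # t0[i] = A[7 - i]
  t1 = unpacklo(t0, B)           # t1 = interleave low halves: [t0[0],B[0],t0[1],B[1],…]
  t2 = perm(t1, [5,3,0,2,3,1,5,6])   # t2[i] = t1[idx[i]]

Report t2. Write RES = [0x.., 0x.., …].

→ t0 |48|d2|5e|0e|52|99|46|6f|
→ t1 |48|f1|d2|df|5e|3b|0e|90|
→ t2 |3b|df|48|d2|df|f1|3b|0e|

RES = [0x3b, 0xdf, 0x48, 0xd2, 0xdf, 0xf1, 0x3b, 0x0e]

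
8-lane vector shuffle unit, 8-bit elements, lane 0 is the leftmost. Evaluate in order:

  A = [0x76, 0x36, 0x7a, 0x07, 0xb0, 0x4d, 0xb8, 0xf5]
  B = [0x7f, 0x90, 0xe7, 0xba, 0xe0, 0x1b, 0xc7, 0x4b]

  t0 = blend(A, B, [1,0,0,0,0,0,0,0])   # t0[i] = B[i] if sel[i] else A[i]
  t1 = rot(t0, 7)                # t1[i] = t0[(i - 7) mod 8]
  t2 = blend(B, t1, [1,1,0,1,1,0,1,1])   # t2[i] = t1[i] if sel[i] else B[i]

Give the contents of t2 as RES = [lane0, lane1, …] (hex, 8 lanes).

t0 = [0x7f, 0x36, 0x7a, 0x07, 0xb0, 0x4d, 0xb8, 0xf5]
t1 = [0x36, 0x7a, 0x07, 0xb0, 0x4d, 0xb8, 0xf5, 0x7f]
t2 = [0x36, 0x7a, 0xe7, 0xb0, 0x4d, 0x1b, 0xf5, 0x7f]

RES = [0x36, 0x7a, 0xe7, 0xb0, 0x4d, 0x1b, 0xf5, 0x7f]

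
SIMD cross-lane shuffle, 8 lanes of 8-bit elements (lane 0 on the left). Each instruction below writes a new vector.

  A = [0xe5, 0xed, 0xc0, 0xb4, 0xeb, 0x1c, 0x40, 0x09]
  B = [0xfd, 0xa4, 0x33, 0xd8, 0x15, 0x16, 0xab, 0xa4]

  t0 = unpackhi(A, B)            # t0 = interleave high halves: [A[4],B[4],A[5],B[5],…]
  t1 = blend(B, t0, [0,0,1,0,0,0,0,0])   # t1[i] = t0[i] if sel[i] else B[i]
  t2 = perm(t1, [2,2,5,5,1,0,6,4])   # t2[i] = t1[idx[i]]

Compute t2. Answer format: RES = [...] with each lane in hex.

RES = [0x1c, 0x1c, 0x16, 0x16, 0xa4, 0xfd, 0xab, 0x15]

  t0: eb 15 1c 16 40 ab 09 a4
  t1: fd a4 1c d8 15 16 ab a4
  t2: 1c 1c 16 16 a4 fd ab 15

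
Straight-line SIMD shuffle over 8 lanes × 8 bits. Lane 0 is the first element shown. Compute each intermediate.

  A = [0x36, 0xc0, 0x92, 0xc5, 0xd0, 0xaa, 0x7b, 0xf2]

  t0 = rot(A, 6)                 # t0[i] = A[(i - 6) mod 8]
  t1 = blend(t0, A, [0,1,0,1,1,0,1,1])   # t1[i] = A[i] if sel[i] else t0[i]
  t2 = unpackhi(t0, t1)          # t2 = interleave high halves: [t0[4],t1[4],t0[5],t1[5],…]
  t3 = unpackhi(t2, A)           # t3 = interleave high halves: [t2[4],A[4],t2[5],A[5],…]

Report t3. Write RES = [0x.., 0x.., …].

→ t0 |92|c5|d0|aa|7b|f2|36|c0|
→ t1 |92|c0|d0|c5|d0|f2|7b|f2|
→ t2 |7b|d0|f2|f2|36|7b|c0|f2|
→ t3 |36|d0|7b|aa|c0|7b|f2|f2|

RES = [0x36, 0xd0, 0x7b, 0xaa, 0xc0, 0x7b, 0xf2, 0xf2]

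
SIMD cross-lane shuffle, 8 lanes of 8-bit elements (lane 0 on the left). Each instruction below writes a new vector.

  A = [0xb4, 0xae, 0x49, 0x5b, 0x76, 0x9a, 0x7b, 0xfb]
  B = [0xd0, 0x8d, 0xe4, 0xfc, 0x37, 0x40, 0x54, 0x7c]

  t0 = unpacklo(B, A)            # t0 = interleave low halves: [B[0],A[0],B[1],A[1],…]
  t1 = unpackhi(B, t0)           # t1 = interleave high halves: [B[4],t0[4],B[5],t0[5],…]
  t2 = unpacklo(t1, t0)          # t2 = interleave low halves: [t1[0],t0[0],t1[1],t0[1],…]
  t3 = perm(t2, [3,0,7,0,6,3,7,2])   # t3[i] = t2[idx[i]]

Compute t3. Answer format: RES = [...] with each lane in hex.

RES = [ 0xb4  0x37  0xae  0x37  0x49  0xb4  0xae  0xe4 ]

  t0: d0 b4 8d ae e4 49 fc 5b
  t1: 37 e4 40 49 54 fc 7c 5b
  t2: 37 d0 e4 b4 40 8d 49 ae
  t3: b4 37 ae 37 49 b4 ae e4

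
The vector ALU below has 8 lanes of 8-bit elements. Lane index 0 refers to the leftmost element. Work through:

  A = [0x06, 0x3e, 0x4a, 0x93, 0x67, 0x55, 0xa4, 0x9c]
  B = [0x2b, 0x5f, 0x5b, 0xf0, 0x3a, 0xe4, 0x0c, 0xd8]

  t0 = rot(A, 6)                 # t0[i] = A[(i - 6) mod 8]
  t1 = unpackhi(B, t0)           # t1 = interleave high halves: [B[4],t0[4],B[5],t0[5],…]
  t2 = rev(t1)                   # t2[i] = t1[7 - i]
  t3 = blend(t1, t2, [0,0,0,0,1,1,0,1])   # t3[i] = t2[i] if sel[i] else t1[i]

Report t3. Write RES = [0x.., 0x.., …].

→ t0 |4a|93|67|55|a4|9c|06|3e|
→ t1 |3a|a4|e4|9c|0c|06|d8|3e|
→ t2 |3e|d8|06|0c|9c|e4|a4|3a|
→ t3 |3a|a4|e4|9c|9c|e4|d8|3a|

RES = [ 0x3a  0xa4  0xe4  0x9c  0x9c  0xe4  0xd8  0x3a ]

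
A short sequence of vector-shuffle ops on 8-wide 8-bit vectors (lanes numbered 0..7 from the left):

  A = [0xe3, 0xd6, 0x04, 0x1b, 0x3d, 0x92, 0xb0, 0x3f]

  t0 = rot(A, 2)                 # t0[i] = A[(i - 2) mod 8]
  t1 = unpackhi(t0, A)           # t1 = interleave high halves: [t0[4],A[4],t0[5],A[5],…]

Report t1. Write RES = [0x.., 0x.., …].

  t0: b0 3f e3 d6 04 1b 3d 92
  t1: 04 3d 1b 92 3d b0 92 3f

RES = [0x04, 0x3d, 0x1b, 0x92, 0x3d, 0xb0, 0x92, 0x3f]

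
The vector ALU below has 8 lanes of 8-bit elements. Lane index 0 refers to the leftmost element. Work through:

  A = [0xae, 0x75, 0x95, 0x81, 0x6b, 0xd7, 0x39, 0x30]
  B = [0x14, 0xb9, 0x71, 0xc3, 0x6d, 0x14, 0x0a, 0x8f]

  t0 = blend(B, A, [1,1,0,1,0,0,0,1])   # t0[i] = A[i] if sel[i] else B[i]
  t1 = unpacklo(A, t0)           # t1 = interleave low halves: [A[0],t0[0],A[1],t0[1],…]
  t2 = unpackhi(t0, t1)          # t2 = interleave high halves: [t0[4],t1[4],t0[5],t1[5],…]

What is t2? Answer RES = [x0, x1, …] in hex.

t0 = [0xae, 0x75, 0x71, 0x81, 0x6d, 0x14, 0x0a, 0x30]
t1 = [0xae, 0xae, 0x75, 0x75, 0x95, 0x71, 0x81, 0x81]
t2 = [0x6d, 0x95, 0x14, 0x71, 0x0a, 0x81, 0x30, 0x81]

RES = [ 0x6d  0x95  0x14  0x71  0x0a  0x81  0x30  0x81 ]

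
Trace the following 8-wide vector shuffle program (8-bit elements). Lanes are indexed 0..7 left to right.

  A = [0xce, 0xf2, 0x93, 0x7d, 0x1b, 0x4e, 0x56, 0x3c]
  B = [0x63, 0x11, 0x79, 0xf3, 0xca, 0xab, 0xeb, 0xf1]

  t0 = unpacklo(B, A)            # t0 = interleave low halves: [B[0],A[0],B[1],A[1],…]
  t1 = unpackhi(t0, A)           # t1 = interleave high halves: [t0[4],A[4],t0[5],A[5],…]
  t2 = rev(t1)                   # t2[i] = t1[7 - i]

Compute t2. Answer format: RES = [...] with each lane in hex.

RES = [ 0x3c  0x7d  0x56  0xf3  0x4e  0x93  0x1b  0x79 ]

t0 = [0x63, 0xce, 0x11, 0xf2, 0x79, 0x93, 0xf3, 0x7d]
t1 = [0x79, 0x1b, 0x93, 0x4e, 0xf3, 0x56, 0x7d, 0x3c]
t2 = [0x3c, 0x7d, 0x56, 0xf3, 0x4e, 0x93, 0x1b, 0x79]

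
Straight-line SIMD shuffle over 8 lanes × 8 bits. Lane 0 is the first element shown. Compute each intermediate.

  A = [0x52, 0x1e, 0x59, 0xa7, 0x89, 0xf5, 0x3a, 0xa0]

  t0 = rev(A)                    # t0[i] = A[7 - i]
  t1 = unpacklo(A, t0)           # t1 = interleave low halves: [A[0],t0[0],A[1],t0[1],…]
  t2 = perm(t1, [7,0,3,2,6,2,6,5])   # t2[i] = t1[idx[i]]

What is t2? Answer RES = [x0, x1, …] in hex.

RES = [ 0x89  0x52  0x3a  0x1e  0xa7  0x1e  0xa7  0xf5 ]

t0 = [0xa0, 0x3a, 0xf5, 0x89, 0xa7, 0x59, 0x1e, 0x52]
t1 = [0x52, 0xa0, 0x1e, 0x3a, 0x59, 0xf5, 0xa7, 0x89]
t2 = [0x89, 0x52, 0x3a, 0x1e, 0xa7, 0x1e, 0xa7, 0xf5]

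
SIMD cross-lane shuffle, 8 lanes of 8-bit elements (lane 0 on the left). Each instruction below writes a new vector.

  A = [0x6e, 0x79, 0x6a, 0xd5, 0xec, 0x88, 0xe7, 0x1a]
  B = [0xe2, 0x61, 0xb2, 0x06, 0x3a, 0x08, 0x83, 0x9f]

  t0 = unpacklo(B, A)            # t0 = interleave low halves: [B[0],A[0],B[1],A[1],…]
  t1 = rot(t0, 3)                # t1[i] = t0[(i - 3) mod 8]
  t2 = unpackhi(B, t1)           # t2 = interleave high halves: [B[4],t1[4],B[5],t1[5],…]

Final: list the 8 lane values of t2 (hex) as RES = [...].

→ t0 |e2|6e|61|79|b2|6a|06|d5|
→ t1 |6a|06|d5|e2|6e|61|79|b2|
→ t2 |3a|6e|08|61|83|79|9f|b2|

RES = [0x3a, 0x6e, 0x08, 0x61, 0x83, 0x79, 0x9f, 0xb2]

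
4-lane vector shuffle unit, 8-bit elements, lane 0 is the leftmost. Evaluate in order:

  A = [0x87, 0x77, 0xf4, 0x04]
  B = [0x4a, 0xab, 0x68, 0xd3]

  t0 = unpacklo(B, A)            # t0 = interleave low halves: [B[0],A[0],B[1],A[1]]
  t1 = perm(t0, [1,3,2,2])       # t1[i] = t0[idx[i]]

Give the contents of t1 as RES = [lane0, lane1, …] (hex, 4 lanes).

t0 = [0x4a, 0x87, 0xab, 0x77]
t1 = [0x87, 0x77, 0xab, 0xab]

RES = [0x87, 0x77, 0xab, 0xab]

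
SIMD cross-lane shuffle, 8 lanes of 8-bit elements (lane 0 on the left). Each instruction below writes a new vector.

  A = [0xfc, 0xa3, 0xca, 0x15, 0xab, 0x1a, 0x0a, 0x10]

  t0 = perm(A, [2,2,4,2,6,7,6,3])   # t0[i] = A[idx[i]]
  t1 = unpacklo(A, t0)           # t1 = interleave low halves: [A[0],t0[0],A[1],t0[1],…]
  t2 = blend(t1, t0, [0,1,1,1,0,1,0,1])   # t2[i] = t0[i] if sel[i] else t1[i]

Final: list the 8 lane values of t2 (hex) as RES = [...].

→ t0 |ca|ca|ab|ca|0a|10|0a|15|
→ t1 |fc|ca|a3|ca|ca|ab|15|ca|
→ t2 |fc|ca|ab|ca|ca|10|15|15|

RES = [0xfc, 0xca, 0xab, 0xca, 0xca, 0x10, 0x15, 0x15]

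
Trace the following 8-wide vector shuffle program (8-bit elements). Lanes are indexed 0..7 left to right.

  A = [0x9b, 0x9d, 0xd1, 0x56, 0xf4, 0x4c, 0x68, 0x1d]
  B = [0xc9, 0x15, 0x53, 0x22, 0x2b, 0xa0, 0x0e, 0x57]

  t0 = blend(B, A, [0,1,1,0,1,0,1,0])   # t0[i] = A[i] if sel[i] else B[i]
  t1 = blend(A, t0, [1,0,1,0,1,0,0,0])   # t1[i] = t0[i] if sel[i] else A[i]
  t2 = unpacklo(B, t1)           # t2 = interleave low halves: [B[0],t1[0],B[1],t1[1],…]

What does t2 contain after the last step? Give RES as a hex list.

→ t0 |c9|9d|d1|22|f4|a0|68|57|
→ t1 |c9|9d|d1|56|f4|4c|68|1d|
→ t2 |c9|c9|15|9d|53|d1|22|56|

RES = [0xc9, 0xc9, 0x15, 0x9d, 0x53, 0xd1, 0x22, 0x56]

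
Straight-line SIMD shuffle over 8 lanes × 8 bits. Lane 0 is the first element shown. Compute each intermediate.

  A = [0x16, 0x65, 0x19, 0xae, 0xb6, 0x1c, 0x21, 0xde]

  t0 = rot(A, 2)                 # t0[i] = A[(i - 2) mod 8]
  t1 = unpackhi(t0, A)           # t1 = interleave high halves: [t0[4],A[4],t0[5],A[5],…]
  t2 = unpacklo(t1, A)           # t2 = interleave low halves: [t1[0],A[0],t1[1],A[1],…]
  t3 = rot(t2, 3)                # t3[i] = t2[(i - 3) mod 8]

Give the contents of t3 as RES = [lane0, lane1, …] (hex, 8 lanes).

RES = [0x19, 0x1c, 0xae, 0x19, 0x16, 0xb6, 0x65, 0xae]

→ t0 |21|de|16|65|19|ae|b6|1c|
→ t1 |19|b6|ae|1c|b6|21|1c|de|
→ t2 |19|16|b6|65|ae|19|1c|ae|
→ t3 |19|1c|ae|19|16|b6|65|ae|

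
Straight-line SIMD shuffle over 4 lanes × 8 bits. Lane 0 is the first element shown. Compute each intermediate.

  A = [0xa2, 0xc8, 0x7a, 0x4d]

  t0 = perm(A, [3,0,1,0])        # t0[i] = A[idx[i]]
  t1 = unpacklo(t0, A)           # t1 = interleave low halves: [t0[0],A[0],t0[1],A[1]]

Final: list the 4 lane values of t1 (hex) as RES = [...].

→ t0 |4d|a2|c8|a2|
→ t1 |4d|a2|a2|c8|

RES = [0x4d, 0xa2, 0xa2, 0xc8]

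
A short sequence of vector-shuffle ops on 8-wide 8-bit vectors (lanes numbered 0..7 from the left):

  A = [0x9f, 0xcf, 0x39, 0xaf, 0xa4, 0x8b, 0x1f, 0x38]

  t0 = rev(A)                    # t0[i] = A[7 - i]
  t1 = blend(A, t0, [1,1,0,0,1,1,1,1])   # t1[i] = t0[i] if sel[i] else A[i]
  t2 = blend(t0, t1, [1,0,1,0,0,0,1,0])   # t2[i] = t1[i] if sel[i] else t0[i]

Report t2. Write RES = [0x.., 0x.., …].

  t0: 38 1f 8b a4 af 39 cf 9f
  t1: 38 1f 39 af af 39 cf 9f
  t2: 38 1f 39 a4 af 39 cf 9f

RES = [ 0x38  0x1f  0x39  0xa4  0xaf  0x39  0xcf  0x9f ]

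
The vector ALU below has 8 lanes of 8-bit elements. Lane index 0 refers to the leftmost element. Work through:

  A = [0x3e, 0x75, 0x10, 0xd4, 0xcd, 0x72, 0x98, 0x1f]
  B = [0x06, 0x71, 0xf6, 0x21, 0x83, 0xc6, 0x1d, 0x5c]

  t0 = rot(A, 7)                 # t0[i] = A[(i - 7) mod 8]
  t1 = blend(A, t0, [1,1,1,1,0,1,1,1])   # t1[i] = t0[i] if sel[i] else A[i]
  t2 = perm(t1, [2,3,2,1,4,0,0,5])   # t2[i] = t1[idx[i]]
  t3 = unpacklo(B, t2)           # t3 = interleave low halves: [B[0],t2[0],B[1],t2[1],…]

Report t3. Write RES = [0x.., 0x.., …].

  t0: 75 10 d4 cd 72 98 1f 3e
  t1: 75 10 d4 cd cd 98 1f 3e
  t2: d4 cd d4 10 cd 75 75 98
  t3: 06 d4 71 cd f6 d4 21 10

RES = [ 0x06  0xd4  0x71  0xcd  0xf6  0xd4  0x21  0x10 ]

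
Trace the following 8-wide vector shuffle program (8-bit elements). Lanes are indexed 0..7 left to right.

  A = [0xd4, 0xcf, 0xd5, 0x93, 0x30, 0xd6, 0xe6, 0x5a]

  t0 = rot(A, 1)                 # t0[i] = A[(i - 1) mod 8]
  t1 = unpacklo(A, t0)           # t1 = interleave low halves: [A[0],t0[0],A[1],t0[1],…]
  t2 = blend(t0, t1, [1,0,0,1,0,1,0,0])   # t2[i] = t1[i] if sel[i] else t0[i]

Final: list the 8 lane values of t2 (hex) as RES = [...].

→ t0 |5a|d4|cf|d5|93|30|d6|e6|
→ t1 |d4|5a|cf|d4|d5|cf|93|d5|
→ t2 |d4|d4|cf|d4|93|cf|d6|e6|

RES = [0xd4, 0xd4, 0xcf, 0xd4, 0x93, 0xcf, 0xd6, 0xe6]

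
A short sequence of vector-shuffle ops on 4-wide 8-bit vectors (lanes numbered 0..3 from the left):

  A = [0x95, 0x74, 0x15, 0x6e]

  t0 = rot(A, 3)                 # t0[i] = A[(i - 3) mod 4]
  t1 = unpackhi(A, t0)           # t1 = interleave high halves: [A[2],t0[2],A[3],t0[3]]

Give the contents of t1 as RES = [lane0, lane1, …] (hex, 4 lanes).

RES = [0x15, 0x6e, 0x6e, 0x95]

t0 = [0x74, 0x15, 0x6e, 0x95]
t1 = [0x15, 0x6e, 0x6e, 0x95]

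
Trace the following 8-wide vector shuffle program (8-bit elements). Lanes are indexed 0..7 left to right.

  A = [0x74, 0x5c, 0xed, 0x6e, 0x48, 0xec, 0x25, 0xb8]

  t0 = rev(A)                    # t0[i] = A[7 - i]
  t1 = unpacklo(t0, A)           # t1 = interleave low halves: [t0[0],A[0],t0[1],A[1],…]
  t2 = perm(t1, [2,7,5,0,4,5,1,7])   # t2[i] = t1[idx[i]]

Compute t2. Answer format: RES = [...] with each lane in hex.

RES = [ 0x25  0x6e  0xed  0xb8  0xec  0xed  0x74  0x6e ]

  t0: b8 25 ec 48 6e ed 5c 74
  t1: b8 74 25 5c ec ed 48 6e
  t2: 25 6e ed b8 ec ed 74 6e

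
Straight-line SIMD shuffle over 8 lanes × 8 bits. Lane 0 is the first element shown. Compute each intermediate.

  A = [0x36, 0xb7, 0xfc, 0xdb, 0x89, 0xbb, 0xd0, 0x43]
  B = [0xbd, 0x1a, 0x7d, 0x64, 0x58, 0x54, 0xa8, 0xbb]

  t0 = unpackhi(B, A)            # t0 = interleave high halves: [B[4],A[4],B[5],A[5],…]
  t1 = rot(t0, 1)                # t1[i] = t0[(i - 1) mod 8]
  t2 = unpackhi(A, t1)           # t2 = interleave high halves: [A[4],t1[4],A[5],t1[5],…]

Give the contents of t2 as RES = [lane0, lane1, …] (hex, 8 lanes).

→ t0 |58|89|54|bb|a8|d0|bb|43|
→ t1 |43|58|89|54|bb|a8|d0|bb|
→ t2 |89|bb|bb|a8|d0|d0|43|bb|

RES = [0x89, 0xbb, 0xbb, 0xa8, 0xd0, 0xd0, 0x43, 0xbb]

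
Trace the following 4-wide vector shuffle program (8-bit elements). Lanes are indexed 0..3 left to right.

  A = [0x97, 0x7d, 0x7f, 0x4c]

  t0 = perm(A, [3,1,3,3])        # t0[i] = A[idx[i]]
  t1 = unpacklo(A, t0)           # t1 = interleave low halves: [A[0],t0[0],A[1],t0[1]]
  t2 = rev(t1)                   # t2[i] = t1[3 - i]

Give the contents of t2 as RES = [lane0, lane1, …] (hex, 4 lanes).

  t0: 4c 7d 4c 4c
  t1: 97 4c 7d 7d
  t2: 7d 7d 4c 97

RES = [ 0x7d  0x7d  0x4c  0x97 ]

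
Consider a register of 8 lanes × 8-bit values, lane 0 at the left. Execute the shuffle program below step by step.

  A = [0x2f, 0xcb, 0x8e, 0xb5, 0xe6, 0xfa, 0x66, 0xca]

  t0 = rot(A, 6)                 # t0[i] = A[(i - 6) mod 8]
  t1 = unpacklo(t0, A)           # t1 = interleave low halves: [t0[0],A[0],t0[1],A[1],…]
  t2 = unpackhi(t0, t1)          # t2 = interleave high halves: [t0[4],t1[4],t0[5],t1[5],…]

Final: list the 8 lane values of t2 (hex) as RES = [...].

  t0: 8e b5 e6 fa 66 ca 2f cb
  t1: 8e 2f b5 cb e6 8e fa b5
  t2: 66 e6 ca 8e 2f fa cb b5

RES = [0x66, 0xe6, 0xca, 0x8e, 0x2f, 0xfa, 0xcb, 0xb5]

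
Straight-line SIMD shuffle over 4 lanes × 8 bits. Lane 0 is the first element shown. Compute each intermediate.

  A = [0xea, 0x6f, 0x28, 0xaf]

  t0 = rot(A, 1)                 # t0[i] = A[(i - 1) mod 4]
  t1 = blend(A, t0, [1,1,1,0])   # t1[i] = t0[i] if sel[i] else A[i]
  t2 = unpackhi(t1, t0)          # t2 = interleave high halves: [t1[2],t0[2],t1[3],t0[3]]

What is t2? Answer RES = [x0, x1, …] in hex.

RES = [0x6f, 0x6f, 0xaf, 0x28]

t0 = [0xaf, 0xea, 0x6f, 0x28]
t1 = [0xaf, 0xea, 0x6f, 0xaf]
t2 = [0x6f, 0x6f, 0xaf, 0x28]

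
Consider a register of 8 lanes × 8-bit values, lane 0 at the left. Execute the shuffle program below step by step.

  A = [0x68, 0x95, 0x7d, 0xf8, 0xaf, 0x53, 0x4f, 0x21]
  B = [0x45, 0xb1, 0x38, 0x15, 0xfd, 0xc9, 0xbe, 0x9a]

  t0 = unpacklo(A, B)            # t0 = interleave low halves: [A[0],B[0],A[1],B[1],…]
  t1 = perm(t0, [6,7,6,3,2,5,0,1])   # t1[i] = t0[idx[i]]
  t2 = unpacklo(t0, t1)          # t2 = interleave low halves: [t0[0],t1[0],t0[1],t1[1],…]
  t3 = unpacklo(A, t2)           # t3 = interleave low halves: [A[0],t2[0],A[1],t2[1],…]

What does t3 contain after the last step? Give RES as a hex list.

RES = [ 0x68  0x68  0x95  0xf8  0x7d  0x45  0xf8  0x15 ]

  t0: 68 45 95 b1 7d 38 f8 15
  t1: f8 15 f8 b1 95 38 68 45
  t2: 68 f8 45 15 95 f8 b1 b1
  t3: 68 68 95 f8 7d 45 f8 15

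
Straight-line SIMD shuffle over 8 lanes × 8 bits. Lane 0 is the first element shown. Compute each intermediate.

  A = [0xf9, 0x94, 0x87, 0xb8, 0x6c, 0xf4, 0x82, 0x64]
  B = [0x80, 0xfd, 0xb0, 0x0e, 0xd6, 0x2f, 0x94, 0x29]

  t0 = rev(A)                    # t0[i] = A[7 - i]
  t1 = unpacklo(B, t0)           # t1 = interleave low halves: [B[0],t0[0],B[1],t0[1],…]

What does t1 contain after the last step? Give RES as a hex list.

RES = [ 0x80  0x64  0xfd  0x82  0xb0  0xf4  0x0e  0x6c ]

  t0: 64 82 f4 6c b8 87 94 f9
  t1: 80 64 fd 82 b0 f4 0e 6c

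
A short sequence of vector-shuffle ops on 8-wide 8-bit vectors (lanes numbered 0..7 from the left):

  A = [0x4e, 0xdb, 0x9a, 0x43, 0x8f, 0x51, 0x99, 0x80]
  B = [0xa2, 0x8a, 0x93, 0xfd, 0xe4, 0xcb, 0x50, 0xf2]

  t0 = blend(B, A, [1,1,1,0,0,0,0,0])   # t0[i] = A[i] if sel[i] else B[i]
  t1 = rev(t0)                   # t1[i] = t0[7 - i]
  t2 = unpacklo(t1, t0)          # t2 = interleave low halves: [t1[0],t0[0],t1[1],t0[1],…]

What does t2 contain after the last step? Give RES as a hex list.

RES = [0xf2, 0x4e, 0x50, 0xdb, 0xcb, 0x9a, 0xe4, 0xfd]

t0 = [0x4e, 0xdb, 0x9a, 0xfd, 0xe4, 0xcb, 0x50, 0xf2]
t1 = [0xf2, 0x50, 0xcb, 0xe4, 0xfd, 0x9a, 0xdb, 0x4e]
t2 = [0xf2, 0x4e, 0x50, 0xdb, 0xcb, 0x9a, 0xe4, 0xfd]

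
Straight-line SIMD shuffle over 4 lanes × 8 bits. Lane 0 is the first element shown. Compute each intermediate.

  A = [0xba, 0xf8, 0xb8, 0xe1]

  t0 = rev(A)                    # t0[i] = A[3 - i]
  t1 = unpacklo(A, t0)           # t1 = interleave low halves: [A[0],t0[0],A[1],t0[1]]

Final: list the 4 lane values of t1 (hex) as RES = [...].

→ t0 |e1|b8|f8|ba|
→ t1 |ba|e1|f8|b8|

RES = [ 0xba  0xe1  0xf8  0xb8 ]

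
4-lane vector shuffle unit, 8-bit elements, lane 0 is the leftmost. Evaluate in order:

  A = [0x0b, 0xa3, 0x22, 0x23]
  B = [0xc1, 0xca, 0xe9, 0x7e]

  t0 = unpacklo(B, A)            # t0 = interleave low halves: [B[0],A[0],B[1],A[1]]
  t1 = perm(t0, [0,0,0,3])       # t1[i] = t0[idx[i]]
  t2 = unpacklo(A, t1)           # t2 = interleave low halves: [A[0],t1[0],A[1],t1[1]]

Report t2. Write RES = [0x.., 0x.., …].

  t0: c1 0b ca a3
  t1: c1 c1 c1 a3
  t2: 0b c1 a3 c1

RES = [ 0x0b  0xc1  0xa3  0xc1 ]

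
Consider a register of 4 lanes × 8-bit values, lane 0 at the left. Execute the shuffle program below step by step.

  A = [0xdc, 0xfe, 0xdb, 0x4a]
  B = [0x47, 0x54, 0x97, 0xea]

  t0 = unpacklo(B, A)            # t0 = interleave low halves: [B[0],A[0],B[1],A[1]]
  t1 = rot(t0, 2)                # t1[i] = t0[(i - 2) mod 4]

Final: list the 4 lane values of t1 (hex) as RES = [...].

t0 = [0x47, 0xdc, 0x54, 0xfe]
t1 = [0x54, 0xfe, 0x47, 0xdc]

RES = [0x54, 0xfe, 0x47, 0xdc]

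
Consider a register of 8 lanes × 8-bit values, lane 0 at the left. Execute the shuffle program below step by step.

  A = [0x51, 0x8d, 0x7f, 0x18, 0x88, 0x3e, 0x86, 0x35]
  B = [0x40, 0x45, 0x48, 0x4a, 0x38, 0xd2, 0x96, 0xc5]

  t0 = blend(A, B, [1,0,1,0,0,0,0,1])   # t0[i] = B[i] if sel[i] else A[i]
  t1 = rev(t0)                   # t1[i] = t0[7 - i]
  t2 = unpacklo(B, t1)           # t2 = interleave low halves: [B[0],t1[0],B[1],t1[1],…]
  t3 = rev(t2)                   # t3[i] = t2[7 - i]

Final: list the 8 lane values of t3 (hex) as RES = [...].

RES = [0x88, 0x4a, 0x3e, 0x48, 0x86, 0x45, 0xc5, 0x40]

→ t0 |40|8d|48|18|88|3e|86|c5|
→ t1 |c5|86|3e|88|18|48|8d|40|
→ t2 |40|c5|45|86|48|3e|4a|88|
→ t3 |88|4a|3e|48|86|45|c5|40|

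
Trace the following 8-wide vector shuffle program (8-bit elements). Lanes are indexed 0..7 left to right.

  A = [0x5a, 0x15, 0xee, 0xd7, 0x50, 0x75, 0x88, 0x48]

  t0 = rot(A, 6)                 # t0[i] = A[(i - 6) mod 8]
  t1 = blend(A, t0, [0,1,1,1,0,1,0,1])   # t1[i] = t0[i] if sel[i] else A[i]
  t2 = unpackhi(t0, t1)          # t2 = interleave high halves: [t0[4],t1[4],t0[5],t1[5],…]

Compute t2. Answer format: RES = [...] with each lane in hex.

RES = [ 0x88  0x50  0x48  0x48  0x5a  0x88  0x15  0x15 ]

→ t0 |ee|d7|50|75|88|48|5a|15|
→ t1 |5a|d7|50|75|50|48|88|15|
→ t2 |88|50|48|48|5a|88|15|15|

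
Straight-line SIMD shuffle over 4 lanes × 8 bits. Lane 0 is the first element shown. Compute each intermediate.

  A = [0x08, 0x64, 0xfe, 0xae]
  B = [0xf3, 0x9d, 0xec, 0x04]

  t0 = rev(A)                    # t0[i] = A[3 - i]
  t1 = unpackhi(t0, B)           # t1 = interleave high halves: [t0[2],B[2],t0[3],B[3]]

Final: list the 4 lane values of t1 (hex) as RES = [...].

t0 = [0xae, 0xfe, 0x64, 0x08]
t1 = [0x64, 0xec, 0x08, 0x04]

RES = [0x64, 0xec, 0x08, 0x04]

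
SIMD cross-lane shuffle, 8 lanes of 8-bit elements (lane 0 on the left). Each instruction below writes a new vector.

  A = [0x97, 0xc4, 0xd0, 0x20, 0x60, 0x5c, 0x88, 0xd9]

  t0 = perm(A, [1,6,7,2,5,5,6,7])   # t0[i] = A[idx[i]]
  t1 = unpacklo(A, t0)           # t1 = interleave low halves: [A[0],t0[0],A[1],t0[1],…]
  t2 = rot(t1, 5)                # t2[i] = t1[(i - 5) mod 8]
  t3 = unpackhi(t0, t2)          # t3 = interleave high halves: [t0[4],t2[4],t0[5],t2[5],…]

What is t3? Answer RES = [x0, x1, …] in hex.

t0 = [0xc4, 0x88, 0xd9, 0xd0, 0x5c, 0x5c, 0x88, 0xd9]
t1 = [0x97, 0xc4, 0xc4, 0x88, 0xd0, 0xd9, 0x20, 0xd0]
t2 = [0x88, 0xd0, 0xd9, 0x20, 0xd0, 0x97, 0xc4, 0xc4]
t3 = [0x5c, 0xd0, 0x5c, 0x97, 0x88, 0xc4, 0xd9, 0xc4]

RES = [0x5c, 0xd0, 0x5c, 0x97, 0x88, 0xc4, 0xd9, 0xc4]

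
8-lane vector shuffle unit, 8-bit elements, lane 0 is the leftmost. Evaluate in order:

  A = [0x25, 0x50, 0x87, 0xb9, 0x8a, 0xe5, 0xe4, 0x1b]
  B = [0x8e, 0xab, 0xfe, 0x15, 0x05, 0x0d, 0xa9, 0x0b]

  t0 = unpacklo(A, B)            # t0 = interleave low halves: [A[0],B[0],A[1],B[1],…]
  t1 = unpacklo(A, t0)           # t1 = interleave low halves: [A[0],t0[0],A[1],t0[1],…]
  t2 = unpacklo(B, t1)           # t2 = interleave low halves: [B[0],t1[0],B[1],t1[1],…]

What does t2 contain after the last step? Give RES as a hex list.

RES = [0x8e, 0x25, 0xab, 0x25, 0xfe, 0x50, 0x15, 0x8e]

t0 = [0x25, 0x8e, 0x50, 0xab, 0x87, 0xfe, 0xb9, 0x15]
t1 = [0x25, 0x25, 0x50, 0x8e, 0x87, 0x50, 0xb9, 0xab]
t2 = [0x8e, 0x25, 0xab, 0x25, 0xfe, 0x50, 0x15, 0x8e]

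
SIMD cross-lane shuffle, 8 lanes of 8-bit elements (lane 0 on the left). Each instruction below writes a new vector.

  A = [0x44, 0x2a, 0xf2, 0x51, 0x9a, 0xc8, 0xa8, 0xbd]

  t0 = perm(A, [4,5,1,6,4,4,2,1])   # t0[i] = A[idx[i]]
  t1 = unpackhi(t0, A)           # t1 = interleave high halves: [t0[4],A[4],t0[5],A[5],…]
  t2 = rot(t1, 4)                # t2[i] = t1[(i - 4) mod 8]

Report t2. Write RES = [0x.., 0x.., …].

RES = [ 0xf2  0xa8  0x2a  0xbd  0x9a  0x9a  0x9a  0xc8 ]

→ t0 |9a|c8|2a|a8|9a|9a|f2|2a|
→ t1 |9a|9a|9a|c8|f2|a8|2a|bd|
→ t2 |f2|a8|2a|bd|9a|9a|9a|c8|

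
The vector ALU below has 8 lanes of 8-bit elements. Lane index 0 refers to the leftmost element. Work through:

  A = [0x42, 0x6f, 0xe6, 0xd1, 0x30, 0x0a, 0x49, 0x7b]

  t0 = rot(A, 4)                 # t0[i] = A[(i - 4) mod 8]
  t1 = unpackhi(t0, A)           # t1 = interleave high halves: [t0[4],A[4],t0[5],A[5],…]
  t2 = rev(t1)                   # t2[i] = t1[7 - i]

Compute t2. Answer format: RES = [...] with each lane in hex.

→ t0 |30|0a|49|7b|42|6f|e6|d1|
→ t1 |42|30|6f|0a|e6|49|d1|7b|
→ t2 |7b|d1|49|e6|0a|6f|30|42|

RES = [0x7b, 0xd1, 0x49, 0xe6, 0x0a, 0x6f, 0x30, 0x42]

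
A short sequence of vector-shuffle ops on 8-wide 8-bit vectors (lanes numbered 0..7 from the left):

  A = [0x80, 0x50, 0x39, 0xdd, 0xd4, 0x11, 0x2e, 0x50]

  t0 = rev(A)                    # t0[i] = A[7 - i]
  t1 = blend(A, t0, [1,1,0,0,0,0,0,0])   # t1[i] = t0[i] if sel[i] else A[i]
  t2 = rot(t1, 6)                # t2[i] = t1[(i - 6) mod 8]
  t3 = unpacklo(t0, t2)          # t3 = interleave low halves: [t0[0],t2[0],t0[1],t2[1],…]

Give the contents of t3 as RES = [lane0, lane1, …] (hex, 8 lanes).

RES = [ 0x50  0x39  0x2e  0xdd  0x11  0xd4  0xd4  0x11 ]

  t0: 50 2e 11 d4 dd 39 50 80
  t1: 50 2e 39 dd d4 11 2e 50
  t2: 39 dd d4 11 2e 50 50 2e
  t3: 50 39 2e dd 11 d4 d4 11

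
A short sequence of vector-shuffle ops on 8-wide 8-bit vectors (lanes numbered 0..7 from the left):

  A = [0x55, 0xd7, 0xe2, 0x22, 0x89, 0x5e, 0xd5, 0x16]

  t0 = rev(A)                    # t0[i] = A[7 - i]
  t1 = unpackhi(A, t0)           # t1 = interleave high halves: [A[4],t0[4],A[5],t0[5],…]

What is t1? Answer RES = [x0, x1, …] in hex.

RES = [0x89, 0x22, 0x5e, 0xe2, 0xd5, 0xd7, 0x16, 0x55]

→ t0 |16|d5|5e|89|22|e2|d7|55|
→ t1 |89|22|5e|e2|d5|d7|16|55|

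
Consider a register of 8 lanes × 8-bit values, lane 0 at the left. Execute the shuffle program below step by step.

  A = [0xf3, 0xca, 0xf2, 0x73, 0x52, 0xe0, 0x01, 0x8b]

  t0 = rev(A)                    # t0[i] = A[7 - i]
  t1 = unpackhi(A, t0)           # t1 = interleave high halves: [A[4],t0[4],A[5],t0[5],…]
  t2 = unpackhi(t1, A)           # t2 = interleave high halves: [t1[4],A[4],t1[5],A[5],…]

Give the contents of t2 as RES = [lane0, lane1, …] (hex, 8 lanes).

→ t0 |8b|01|e0|52|73|f2|ca|f3|
→ t1 |52|73|e0|f2|01|ca|8b|f3|
→ t2 |01|52|ca|e0|8b|01|f3|8b|

RES = [ 0x01  0x52  0xca  0xe0  0x8b  0x01  0xf3  0x8b ]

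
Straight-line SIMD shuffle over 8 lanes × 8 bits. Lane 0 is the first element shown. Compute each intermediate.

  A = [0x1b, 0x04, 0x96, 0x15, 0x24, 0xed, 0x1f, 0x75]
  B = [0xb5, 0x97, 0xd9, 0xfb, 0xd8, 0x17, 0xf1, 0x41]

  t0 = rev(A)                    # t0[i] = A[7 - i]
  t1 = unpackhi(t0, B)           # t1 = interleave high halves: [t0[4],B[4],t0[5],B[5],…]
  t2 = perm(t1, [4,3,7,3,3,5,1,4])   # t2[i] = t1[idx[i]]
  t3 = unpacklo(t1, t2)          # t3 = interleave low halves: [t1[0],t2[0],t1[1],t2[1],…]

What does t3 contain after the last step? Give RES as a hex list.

RES = [ 0x15  0x04  0xd8  0x17  0x96  0x41  0x17  0x17 ]

  t0: 75 1f ed 24 15 96 04 1b
  t1: 15 d8 96 17 04 f1 1b 41
  t2: 04 17 41 17 17 f1 d8 04
  t3: 15 04 d8 17 96 41 17 17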